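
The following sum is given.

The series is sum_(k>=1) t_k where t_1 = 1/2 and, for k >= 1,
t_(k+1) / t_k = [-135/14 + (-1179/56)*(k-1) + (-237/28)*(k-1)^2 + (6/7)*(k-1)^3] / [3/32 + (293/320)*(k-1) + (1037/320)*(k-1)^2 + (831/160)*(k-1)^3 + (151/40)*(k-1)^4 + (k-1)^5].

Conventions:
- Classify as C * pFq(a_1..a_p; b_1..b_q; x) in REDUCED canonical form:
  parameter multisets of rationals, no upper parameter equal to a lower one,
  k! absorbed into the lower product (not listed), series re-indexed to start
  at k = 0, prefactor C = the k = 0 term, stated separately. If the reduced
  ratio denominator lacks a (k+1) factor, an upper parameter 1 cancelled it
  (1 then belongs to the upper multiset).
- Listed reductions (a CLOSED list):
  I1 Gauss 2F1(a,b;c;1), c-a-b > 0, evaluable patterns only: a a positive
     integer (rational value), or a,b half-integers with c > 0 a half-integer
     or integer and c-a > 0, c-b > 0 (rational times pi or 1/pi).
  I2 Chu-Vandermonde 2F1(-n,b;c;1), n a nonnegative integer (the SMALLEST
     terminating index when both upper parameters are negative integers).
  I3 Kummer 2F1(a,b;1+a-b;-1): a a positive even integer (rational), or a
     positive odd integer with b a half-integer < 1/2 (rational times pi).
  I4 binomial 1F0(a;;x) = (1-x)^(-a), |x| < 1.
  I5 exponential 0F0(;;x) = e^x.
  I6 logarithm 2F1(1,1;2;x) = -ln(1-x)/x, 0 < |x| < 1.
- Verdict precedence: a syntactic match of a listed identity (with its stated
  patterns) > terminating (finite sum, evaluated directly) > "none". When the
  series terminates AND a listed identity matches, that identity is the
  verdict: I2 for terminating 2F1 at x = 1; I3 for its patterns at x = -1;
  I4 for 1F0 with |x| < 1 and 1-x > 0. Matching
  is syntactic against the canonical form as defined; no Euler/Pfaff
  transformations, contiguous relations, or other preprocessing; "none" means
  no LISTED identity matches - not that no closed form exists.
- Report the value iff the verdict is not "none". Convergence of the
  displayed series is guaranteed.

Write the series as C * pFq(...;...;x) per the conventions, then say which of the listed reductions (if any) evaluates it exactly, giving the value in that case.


With C = 1/2: the canonical form is 1F2(-12; 1/4, 2/5; 6/7). Verdict: terminating - upper parameter -12 makes this a finite sum (last index 12), evaluated exactly. Its exact value is 2136920067930786798450272874879/81565645071598015704356378398.

First insight: t_0 being 1/2, roots of the ratio polynomials (prefactor 1/2) are the negated parameters.
Ratio: r(k) = (6/7) * (k-12) / [(k+1/4) (k+2/5) (k+1)] - poly over poly, x = (6/7) from leading terms; C = 1/2 at k = 0.


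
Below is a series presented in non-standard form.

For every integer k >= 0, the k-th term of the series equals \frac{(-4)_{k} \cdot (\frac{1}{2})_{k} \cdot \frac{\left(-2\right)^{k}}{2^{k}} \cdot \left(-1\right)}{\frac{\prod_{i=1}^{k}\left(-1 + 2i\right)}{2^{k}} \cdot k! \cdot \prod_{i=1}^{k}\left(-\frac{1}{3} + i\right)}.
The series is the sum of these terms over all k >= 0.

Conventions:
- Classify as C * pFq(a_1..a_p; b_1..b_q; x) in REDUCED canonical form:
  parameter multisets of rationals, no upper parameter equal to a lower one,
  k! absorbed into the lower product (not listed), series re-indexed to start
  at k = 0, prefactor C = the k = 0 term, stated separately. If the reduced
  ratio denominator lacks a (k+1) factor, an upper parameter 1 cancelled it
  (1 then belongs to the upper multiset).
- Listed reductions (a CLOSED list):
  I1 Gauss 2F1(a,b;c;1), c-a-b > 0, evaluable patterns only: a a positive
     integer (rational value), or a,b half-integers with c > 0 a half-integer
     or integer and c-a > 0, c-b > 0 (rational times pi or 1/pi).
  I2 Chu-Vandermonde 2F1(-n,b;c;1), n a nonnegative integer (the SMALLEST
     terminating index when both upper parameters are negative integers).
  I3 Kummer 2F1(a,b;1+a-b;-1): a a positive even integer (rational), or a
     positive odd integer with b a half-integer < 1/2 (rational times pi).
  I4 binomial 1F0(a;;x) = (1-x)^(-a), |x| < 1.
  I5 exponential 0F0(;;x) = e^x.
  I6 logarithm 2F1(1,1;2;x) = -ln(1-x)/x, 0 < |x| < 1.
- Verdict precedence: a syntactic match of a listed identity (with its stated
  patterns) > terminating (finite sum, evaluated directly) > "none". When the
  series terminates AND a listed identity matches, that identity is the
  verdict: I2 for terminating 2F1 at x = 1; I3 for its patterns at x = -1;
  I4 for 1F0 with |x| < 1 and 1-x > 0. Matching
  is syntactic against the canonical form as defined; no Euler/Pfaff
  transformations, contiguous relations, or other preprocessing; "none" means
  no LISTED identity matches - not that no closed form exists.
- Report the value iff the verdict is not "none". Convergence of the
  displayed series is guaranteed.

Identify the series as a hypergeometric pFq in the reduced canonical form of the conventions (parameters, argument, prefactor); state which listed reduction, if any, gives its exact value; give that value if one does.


This is -1 * 1F1(-4; \frac{2}{3}; -1) in reduced canonical form. Verdict: terminating - no listed pattern fits, but -4 in the upper list cuts the series at k = 4; direct evaluation. Its exact value is -\frac{12181}{880}.

Key observation: with t_0 = -1, the parameter 1/2 appears in both the upper and lower lists and cancels.
Step ratio: r(k) = -1 * (k-4) / [(k+\frac{2}{3}) (k+1)] - rational in k. x = -1; t_0 = -1; negate the roots.


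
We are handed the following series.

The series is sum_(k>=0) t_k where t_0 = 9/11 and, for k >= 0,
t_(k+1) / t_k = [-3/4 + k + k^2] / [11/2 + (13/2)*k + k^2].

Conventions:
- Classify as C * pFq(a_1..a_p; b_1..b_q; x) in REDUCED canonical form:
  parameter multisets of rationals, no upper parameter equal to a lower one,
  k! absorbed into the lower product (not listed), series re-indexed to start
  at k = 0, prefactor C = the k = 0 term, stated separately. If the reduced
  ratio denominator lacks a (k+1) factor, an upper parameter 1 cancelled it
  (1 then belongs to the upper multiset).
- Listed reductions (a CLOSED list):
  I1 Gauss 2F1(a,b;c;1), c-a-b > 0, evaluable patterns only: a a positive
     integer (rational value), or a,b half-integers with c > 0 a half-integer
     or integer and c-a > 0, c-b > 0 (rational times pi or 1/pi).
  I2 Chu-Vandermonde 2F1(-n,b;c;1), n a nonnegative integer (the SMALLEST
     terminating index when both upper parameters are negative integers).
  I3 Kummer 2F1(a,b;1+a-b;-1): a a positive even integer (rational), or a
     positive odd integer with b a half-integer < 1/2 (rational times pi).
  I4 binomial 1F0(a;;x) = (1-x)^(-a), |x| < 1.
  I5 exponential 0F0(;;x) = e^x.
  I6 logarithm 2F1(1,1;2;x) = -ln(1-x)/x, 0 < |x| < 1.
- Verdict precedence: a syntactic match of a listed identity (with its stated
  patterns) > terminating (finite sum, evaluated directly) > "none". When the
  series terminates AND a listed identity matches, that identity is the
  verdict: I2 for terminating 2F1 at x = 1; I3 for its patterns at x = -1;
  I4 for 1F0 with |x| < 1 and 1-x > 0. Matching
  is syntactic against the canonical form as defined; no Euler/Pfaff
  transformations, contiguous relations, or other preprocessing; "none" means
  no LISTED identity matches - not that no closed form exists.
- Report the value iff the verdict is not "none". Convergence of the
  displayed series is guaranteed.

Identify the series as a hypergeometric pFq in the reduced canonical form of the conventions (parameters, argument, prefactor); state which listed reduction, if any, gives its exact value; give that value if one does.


Classification (C = 9/11): 2F1 with upper {-1/2, 3/2}, lower {11/2}, argument x = 1. Verdict: this is Gauss (I1, half-integer pattern) (x = 1; upper {-1/2, 3/2} half-integers, c = 11/2 in the evaluable pattern). Value: (19845/90112) * pi.

The tell: x = 1 and factor the ratio over Q (C = 9/11, x = 1): negated roots = parameters.
Adjacent-term ratio: r(k) = 1 * (k-1/2) (k+3/2) / [(k+11/2) (k+1)] - rational; roots negated = parameters, x = 1, C = 9/11.


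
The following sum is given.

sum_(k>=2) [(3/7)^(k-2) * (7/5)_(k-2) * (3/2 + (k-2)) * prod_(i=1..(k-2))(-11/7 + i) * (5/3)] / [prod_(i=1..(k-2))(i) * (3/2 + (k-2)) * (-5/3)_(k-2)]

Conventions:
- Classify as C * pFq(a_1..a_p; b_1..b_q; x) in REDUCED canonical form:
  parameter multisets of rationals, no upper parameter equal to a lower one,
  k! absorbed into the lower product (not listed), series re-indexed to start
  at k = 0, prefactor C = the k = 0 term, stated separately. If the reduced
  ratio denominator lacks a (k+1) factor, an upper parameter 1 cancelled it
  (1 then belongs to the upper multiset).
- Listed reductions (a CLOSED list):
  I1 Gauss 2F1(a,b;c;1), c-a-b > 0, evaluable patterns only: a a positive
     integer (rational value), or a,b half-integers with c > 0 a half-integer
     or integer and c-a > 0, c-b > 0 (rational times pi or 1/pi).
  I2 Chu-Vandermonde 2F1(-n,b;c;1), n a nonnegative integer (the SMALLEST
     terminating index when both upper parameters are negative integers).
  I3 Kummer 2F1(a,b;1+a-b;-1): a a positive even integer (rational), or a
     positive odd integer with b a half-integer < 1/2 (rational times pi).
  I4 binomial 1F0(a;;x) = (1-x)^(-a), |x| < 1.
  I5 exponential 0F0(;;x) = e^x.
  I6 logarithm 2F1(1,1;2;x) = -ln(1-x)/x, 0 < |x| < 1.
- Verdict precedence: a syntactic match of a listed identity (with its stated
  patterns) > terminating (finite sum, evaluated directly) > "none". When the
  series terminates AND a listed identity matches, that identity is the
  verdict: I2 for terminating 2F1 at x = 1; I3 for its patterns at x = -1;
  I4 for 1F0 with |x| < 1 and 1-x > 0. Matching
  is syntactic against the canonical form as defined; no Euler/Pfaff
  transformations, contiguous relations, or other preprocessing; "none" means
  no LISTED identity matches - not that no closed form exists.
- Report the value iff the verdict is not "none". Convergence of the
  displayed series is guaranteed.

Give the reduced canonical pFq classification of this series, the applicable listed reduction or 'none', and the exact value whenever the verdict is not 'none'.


Prefactor 5/3, argument 3/7: 2F1 with upper {-4/7, 7/5} over lower {-5/3}. Verdict: none here - no I1-I6 shape fits x = 3/7 with lower {-5/3}.

Structural cue: from the first term 5/3: the factor k + 3/2 cancels (top and bottom), leaving C = 5/3.
Ratio: r(k) = (3/7) * (k-4/7) (k+7/5) / [(k-5/3) (k+1)] - poly over poly, x = (3/7) from leading terms; C = 5/3 at k = 0.


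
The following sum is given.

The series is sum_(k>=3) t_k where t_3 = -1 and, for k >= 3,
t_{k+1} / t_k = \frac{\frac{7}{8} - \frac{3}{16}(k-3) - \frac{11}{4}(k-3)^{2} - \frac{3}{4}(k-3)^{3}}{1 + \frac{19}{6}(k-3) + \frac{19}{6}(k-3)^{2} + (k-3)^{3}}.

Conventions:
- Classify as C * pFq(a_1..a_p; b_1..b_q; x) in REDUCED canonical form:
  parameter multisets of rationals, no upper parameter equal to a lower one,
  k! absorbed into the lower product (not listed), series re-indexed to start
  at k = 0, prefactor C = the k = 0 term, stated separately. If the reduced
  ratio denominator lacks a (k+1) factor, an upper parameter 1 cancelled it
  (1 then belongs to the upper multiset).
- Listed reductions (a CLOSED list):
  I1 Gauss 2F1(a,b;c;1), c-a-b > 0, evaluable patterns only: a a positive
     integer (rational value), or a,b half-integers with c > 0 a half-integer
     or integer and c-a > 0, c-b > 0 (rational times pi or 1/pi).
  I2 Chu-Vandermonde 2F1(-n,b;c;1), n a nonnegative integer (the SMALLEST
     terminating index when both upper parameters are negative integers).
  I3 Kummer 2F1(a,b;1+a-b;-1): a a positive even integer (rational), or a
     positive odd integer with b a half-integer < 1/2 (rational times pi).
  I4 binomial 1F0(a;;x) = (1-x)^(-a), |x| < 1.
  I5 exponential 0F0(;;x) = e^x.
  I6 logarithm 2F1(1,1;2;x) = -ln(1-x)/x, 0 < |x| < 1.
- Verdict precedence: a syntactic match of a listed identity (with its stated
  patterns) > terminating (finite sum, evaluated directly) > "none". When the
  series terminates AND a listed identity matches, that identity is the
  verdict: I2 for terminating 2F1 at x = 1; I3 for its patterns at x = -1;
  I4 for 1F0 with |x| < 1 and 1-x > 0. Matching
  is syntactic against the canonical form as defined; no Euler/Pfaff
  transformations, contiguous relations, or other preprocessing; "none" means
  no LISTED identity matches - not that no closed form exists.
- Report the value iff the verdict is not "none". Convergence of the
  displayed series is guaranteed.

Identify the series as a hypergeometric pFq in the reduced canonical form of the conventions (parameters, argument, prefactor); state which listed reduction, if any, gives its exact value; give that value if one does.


This is -1 * 2F1(-\frac{1}{2}, \frac{7}{2}; \frac{3}{2}; -\frac{3}{4}) in reduced canonical form. Verdict: none. A 2F1 with upper {-\frac{1}{2}, \frac{7}{2}} fits none of I1-I6 at x = -\frac{3}{4}; the sum runs forever.

First insight: t_0 = -1 here, and roots of the ratio polynomials (C = -1) are the negated parameters.
Step ratio: r(k) = -\frac{3}{4} * (k-\frac{1}{2}) (k+\frac{7}{2}) / [(k+\frac{3}{2}) (k+1)] ; factor over Q: parameters, x = -\frac{3}{4}, and C = -1.


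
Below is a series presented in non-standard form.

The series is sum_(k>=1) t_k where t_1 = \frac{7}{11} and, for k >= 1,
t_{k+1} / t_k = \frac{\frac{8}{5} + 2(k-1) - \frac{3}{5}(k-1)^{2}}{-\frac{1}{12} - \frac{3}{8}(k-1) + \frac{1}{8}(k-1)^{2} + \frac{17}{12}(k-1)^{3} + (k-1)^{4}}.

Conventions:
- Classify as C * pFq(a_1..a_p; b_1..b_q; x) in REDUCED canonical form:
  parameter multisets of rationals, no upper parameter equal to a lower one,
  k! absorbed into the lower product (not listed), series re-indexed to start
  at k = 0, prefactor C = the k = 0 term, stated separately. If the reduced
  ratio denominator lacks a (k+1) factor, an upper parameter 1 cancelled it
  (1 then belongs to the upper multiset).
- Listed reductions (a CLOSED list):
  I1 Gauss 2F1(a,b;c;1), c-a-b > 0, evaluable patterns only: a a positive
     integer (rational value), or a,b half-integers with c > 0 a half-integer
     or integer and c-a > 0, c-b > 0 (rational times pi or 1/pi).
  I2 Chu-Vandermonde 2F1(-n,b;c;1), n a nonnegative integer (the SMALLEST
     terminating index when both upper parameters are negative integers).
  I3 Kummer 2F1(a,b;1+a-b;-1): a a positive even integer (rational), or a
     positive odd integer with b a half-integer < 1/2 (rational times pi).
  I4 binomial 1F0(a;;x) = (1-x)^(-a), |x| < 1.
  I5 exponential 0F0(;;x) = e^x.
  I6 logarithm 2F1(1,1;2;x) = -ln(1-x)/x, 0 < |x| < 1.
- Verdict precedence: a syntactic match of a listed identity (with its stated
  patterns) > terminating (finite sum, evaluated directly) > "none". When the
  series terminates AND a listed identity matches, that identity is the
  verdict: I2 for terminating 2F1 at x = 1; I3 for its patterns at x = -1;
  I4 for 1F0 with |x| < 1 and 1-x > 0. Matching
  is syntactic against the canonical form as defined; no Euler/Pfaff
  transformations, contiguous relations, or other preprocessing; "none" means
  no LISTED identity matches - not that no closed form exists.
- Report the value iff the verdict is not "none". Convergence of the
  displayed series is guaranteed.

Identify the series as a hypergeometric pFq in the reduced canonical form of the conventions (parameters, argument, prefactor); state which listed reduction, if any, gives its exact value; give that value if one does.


With C = \frac{7}{11}: the canonical form is 1F2(-4; -\frac{1}{2}, \frac{1}{4}; -\frac{3}{5}). Verdict: terminating - no listed pattern fits, but -4 in the upper list cuts the series at k = 4; direct evaluation. Exact value: -\frac{69935341}{2234375}.

Key observation: t_0 = \frac{7}{11} here, and the ratio is unreduced: k + 2/3 divides both sides (C = 7/11).
Step ratio: r(k) = -\frac{3}{5} * (k-4) / [(k-\frac{1}{2}) (k+\frac{1}{4}) (k+1)] - poly over poly, x = -\frac{3}{5} from leading terms; C = \frac{7}{11} at k = 0.


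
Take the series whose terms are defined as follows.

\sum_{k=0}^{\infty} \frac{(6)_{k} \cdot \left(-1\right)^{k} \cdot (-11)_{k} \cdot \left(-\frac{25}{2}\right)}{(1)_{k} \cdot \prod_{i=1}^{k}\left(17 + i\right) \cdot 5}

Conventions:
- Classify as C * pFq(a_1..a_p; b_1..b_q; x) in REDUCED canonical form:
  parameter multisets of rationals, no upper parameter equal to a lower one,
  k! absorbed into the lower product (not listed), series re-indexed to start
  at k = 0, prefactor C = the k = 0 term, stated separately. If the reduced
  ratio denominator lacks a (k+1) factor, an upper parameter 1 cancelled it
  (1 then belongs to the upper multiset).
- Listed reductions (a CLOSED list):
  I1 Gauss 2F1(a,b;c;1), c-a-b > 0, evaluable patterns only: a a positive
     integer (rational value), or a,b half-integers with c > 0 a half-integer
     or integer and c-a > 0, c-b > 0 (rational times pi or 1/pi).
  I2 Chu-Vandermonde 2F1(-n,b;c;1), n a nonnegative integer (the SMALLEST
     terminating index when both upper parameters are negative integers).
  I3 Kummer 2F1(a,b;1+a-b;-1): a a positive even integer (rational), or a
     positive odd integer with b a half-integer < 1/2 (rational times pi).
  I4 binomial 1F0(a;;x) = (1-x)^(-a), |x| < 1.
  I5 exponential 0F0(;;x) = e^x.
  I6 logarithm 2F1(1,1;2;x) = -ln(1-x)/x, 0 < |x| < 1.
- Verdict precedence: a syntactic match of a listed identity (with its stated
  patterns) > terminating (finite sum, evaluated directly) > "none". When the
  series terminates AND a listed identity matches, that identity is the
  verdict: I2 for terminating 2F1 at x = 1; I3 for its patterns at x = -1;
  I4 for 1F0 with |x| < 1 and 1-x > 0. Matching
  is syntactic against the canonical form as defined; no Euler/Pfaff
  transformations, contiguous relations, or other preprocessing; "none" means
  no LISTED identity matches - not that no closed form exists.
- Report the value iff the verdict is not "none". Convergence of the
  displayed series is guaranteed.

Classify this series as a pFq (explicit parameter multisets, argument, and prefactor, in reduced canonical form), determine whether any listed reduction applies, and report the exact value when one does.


The series (x = -1) is 2F1: upper {-11, 6}, lower {18}, prefactor -\frac{5}{2}. Verdict: Kummer (I3) matches (x = -1; c = 18 equals 1+a-b for upper {-11, 6}: listed pattern). Value: -85.

Structural cue: with t_0 = -\frac{5}{2}, (1)_k (prefactor -5/2) is k! itself.
Adjacent-term ratio: r(k) = -1 * (k-11) (k+6) / [(k+18) (k+1)] ; factor over Q: parameters, x = -1, and C = -\frac{5}{2}.


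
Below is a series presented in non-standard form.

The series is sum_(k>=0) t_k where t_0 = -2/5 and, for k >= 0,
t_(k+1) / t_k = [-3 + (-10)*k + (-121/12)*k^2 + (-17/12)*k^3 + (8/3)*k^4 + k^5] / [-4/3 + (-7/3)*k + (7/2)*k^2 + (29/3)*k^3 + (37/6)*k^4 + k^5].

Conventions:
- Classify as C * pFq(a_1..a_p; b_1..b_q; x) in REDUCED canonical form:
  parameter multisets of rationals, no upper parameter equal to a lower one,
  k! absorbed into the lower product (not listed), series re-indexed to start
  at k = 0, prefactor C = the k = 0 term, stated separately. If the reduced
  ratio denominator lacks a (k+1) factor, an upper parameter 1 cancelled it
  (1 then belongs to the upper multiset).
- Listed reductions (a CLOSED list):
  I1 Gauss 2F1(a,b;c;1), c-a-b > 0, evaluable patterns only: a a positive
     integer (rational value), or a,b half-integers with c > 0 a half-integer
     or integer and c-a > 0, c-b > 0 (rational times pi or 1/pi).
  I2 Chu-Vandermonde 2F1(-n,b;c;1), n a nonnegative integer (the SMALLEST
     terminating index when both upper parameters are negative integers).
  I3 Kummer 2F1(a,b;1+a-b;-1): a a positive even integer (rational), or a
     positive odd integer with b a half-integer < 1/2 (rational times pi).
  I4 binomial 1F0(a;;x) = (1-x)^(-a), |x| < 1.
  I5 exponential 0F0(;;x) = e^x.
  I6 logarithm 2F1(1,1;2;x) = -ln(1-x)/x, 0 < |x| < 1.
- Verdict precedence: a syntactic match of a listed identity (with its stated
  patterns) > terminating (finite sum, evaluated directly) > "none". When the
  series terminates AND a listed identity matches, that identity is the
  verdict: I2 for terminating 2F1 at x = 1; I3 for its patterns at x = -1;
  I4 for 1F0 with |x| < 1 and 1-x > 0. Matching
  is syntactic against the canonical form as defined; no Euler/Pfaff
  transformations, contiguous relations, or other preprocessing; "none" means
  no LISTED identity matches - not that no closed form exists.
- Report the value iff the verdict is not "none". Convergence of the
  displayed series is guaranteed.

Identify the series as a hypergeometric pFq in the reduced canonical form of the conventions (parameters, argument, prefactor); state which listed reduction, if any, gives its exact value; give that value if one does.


This is -2/5 * 3F2(-2, 3/2, 3/2; -1/2, 4; 1) in reduced canonical form. Verdict: terminating. With -2 upstairs the series is a 3-term polynomial sum; evaluated term by term. Sum: -7/40.

Structural cue: with t_0 = -2/5, the ratio is unreduced: k + 2/3 divides both sides (C = -2/5, x = 1).
Adjacent-term ratio: r(k) = 1 * (k-2) (k+3/2) (k+3/2) / [(k-1/2) (k+4) (k+1)] ; factor over Q: parameters, x = 1, and C = -2/5.


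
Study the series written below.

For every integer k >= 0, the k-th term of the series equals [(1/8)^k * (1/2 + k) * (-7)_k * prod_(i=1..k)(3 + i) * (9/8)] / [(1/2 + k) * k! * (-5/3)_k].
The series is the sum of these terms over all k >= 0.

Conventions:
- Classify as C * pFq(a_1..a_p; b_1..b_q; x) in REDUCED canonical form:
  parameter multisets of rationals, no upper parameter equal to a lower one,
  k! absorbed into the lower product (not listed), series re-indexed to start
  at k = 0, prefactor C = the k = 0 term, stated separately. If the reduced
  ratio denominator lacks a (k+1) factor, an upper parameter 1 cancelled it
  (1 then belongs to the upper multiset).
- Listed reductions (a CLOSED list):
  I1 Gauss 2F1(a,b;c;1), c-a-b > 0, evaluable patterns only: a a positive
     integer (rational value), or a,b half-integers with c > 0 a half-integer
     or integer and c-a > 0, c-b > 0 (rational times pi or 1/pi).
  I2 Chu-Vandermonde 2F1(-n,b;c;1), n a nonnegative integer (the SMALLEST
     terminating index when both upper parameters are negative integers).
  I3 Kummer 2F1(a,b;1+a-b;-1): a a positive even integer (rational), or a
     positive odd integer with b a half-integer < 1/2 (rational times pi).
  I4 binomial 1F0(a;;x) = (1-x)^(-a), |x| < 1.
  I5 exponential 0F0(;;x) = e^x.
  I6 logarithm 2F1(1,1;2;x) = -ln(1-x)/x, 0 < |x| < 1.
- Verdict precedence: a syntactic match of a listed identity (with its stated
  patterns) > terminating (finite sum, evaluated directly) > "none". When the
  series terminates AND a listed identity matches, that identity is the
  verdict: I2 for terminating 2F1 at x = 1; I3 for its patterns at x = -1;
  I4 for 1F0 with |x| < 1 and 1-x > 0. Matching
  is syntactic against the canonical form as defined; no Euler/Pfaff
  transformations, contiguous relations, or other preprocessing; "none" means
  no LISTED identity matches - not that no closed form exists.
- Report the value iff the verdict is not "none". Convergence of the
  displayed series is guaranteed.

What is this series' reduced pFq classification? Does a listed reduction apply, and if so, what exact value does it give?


This is 9/8 * 2F1(-7, 4; -5/3; 1/8) in reduced canonical form. Verdict: terminating at k = 7: the factor (-7)_k kills every later term; summing the 8 survivors is exact. Its exact value is -297764433/136314880.

Structural cue: x = (1/8) and striking the common factor k + 1/2 reduces the term (prefactor 9/8).
Ratio: r(k) = (1/8) * (k-7) (k+4) / [(k-5/3) (k+1)] - rational in k, leading ratio (1/8); with t_0 = 9/8, classification follows.


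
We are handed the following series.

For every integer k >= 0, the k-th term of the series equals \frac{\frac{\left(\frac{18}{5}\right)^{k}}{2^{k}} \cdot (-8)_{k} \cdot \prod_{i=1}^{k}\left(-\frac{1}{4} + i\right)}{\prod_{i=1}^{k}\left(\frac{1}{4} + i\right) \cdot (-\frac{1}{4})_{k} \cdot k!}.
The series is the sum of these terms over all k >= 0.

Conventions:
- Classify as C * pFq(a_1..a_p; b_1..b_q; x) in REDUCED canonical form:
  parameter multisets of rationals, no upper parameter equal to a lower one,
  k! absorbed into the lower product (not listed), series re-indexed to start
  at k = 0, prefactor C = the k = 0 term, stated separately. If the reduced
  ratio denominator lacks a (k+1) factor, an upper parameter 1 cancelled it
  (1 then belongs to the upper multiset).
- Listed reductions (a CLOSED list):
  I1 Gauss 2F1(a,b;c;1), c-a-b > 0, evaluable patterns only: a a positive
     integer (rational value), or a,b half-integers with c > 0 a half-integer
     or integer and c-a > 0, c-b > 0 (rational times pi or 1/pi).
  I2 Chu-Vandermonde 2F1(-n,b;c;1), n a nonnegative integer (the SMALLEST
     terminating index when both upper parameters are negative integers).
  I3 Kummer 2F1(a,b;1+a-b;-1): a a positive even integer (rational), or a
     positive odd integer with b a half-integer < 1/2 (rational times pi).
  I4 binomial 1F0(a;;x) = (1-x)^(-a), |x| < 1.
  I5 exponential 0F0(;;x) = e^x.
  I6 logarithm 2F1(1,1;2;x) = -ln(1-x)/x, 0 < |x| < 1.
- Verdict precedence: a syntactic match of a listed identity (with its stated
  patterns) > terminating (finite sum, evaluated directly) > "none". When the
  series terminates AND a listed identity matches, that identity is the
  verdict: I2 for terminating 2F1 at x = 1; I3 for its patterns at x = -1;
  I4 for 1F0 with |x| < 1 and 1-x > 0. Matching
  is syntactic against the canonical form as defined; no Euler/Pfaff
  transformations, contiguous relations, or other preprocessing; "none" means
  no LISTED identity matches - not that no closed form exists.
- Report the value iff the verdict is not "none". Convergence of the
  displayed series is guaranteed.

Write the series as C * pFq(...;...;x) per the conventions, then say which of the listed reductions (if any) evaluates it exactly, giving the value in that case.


This is 1 * 2F2(-8, \frac{3}{4}; -\frac{1}{4}, \frac{5}{4}; \frac{9}{5}) in reduced canonical form. Verdict: terminating. (-8)_k vanishes past k = 8, leaving a 9-term sum, computed directly. Exact value: \frac{6331643123287}{3442333984375}.

First insight: from the first term 1: the two k-th powers (C = 1) combine into one argument.
Adjacent-term ratio: r(k) = \frac{9}{5} * (k-8) (k+\frac{3}{4}) / [(k-\frac{1}{4}) (k+\frac{5}{4}) (k+1)] ; factor over Q: parameters, x = \frac{9}{5}, and C = 1.


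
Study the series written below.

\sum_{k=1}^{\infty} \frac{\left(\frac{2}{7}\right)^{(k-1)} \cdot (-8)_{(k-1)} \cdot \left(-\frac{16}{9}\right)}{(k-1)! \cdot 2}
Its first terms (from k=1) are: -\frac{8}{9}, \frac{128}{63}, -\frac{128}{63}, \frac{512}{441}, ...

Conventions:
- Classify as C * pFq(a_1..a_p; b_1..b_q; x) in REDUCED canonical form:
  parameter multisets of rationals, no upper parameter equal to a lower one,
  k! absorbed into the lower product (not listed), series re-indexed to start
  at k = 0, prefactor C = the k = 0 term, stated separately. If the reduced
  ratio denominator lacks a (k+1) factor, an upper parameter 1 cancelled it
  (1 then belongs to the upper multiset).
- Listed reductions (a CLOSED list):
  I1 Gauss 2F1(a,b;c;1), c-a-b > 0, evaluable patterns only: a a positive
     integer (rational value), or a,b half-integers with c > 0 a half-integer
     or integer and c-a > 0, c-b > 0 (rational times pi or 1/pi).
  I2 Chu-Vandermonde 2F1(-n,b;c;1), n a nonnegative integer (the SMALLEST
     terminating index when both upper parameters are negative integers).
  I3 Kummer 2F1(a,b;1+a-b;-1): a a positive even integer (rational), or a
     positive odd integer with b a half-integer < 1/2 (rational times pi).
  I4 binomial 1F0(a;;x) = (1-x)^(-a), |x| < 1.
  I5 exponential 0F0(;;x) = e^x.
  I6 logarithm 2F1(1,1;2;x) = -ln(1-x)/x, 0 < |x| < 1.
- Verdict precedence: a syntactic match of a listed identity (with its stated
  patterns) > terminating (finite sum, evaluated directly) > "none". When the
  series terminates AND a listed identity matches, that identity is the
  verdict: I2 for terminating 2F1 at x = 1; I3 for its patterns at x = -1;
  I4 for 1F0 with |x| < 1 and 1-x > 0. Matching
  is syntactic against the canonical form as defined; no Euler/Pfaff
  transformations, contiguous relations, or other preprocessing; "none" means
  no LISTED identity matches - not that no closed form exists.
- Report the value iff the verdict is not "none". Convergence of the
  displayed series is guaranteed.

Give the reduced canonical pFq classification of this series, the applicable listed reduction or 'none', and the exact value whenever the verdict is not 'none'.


Structural cue: with t_0 = -\frac{8}{9}, the constant factors (C = -8/9) combine into one prefactor.
Step ratio: r(k) = \frac{2}{7} * (k-8) / [(k+1)] - poly over poly, x = \frac{2}{7} from leading terms; C = -\frac{8}{9} at k = 0.

The series (x = \frac{2}{7}) is 1F0: upper {-8}, lower {-}, prefactor -\frac{8}{9}. Verdict: the binomial series (I4) applies (the 1F0 binomial series: exponent 8, x = \frac{2}{7}). Value: -\frac{3125000}{51883209}.


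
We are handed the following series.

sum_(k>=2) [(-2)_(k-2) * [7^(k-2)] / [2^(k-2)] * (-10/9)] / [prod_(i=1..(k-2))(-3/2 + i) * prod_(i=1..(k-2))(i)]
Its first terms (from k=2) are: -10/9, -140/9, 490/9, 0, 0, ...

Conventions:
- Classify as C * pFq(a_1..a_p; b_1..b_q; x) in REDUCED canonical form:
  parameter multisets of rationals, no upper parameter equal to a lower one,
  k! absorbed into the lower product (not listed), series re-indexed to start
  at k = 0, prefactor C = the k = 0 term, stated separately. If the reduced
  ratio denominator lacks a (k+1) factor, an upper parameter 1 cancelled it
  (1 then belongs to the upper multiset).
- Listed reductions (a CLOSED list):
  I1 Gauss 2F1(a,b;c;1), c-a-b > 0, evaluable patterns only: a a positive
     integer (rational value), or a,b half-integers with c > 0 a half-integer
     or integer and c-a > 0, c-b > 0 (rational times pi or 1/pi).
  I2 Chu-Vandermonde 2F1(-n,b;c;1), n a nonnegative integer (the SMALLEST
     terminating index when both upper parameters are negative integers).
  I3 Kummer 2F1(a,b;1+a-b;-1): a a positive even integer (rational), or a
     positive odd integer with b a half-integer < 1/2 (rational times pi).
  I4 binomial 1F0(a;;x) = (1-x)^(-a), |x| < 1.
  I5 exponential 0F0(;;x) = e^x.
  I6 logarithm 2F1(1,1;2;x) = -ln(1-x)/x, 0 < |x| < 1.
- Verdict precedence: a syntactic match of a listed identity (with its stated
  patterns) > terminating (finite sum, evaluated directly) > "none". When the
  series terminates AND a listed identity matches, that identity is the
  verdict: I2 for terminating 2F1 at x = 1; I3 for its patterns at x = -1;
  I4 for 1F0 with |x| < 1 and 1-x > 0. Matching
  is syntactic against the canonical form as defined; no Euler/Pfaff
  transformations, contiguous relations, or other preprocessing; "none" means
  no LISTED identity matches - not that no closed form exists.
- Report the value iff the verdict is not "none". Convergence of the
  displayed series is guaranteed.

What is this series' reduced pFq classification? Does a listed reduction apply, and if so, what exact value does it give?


x = 7/2 here; the reduced form reads 1F1, upper {-2}, lower {-1/2}, C = -10/9. Verdict: terminating (-2 upstairs). 3 nonzero terms in all; added directly. Value: 340/9.

Structural cue: with t_0 = -10/9, the two geometric factors (C = -10/9) combine into one argument.
Ratio: r(k) = (7/2) * (k-2) / [(k-1/2) (k+1)] ; factor over Q: parameters, x = (7/2), and C = -10/9.


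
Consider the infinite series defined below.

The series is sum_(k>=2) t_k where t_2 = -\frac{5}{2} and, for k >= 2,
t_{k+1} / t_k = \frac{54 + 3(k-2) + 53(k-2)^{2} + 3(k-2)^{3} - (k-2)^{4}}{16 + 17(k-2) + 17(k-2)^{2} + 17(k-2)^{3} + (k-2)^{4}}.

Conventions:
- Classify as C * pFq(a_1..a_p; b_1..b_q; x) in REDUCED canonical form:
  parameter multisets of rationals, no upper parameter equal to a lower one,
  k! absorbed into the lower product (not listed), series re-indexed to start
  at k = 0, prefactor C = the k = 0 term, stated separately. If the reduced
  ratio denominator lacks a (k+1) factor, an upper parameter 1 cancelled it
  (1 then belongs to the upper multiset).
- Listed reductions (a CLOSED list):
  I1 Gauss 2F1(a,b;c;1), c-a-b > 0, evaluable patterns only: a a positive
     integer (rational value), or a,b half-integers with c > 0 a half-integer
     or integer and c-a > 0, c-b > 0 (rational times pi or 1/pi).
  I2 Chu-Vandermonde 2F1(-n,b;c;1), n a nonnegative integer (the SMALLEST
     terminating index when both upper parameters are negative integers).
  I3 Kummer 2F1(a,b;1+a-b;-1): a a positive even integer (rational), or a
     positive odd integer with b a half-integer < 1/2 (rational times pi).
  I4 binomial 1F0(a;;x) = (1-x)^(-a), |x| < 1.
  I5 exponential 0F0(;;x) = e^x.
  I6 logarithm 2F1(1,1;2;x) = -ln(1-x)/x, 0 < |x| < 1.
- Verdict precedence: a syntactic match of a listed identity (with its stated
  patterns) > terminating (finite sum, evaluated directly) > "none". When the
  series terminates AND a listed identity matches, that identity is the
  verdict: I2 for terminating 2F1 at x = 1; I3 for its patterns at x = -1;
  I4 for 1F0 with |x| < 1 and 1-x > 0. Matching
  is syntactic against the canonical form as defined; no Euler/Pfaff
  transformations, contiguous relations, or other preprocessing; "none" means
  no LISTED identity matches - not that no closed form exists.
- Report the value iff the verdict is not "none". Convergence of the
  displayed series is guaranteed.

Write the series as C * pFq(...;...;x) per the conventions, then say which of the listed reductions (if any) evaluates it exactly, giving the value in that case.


Classification (C = -\frac{5}{2}): 2F1 with upper {-9, 6}, lower {16}, argument x = -1. Verdict: the Kummer evaluation I3 fires (x = -1; c = 16 equals 1+a-b for upper {-9, 6}: listed pattern). Value: -\frac{455}{8}.

Key step: x = -1 and the ratio is unreduced: k^2 + 1 divides both sides (C = -5/2).
Ratio: r(k) = -1 * (k-9) (k+6) / [(k+16) (k+1)] - rational in k, leading ratio -1; with t_0 = -\frac{5}{2}, classification follows.


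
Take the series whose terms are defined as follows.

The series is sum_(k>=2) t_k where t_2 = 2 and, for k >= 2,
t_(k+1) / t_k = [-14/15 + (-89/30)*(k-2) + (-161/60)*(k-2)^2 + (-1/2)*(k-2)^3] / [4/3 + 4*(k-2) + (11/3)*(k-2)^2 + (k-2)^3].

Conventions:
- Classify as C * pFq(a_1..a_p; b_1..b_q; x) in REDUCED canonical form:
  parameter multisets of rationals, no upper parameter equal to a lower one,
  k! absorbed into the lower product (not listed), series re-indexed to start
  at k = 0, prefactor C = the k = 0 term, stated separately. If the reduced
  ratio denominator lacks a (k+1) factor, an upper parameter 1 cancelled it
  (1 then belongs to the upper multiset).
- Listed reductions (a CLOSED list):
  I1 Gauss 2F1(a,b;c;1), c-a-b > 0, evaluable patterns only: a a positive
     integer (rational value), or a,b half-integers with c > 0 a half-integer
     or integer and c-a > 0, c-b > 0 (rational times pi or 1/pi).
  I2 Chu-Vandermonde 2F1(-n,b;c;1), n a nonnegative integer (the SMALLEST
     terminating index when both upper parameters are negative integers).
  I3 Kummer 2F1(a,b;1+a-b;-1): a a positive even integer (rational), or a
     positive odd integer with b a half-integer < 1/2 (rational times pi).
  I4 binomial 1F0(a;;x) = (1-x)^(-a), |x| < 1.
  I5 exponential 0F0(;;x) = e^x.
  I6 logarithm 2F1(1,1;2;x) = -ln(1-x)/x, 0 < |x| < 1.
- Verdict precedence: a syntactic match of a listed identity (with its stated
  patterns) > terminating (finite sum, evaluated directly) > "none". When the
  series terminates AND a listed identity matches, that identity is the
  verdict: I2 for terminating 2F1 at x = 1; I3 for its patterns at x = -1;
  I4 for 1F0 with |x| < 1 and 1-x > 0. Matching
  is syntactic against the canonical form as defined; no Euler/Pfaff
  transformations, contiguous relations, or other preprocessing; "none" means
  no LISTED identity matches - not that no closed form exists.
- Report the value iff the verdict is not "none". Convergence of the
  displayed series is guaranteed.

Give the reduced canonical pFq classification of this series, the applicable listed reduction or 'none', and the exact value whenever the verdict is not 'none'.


At argument -1/2: a 2F1 with upper {7/10, 4}, lower {2}, scaled by C = 2. Verdict: none (x = -1/2): each listed identity misses the multisets {7/10, 4} ; {2}.

Structural cue: t_0 = 2 here, and cancel k + 2/3 from the displayed ratio first; then C = 2.
Term ratio: r(k) = (-1/2) * (k+7/10) (k+4) / [(k+2) (k+1)] ; factor over Q: parameters, x = (-1/2), and C = 2.


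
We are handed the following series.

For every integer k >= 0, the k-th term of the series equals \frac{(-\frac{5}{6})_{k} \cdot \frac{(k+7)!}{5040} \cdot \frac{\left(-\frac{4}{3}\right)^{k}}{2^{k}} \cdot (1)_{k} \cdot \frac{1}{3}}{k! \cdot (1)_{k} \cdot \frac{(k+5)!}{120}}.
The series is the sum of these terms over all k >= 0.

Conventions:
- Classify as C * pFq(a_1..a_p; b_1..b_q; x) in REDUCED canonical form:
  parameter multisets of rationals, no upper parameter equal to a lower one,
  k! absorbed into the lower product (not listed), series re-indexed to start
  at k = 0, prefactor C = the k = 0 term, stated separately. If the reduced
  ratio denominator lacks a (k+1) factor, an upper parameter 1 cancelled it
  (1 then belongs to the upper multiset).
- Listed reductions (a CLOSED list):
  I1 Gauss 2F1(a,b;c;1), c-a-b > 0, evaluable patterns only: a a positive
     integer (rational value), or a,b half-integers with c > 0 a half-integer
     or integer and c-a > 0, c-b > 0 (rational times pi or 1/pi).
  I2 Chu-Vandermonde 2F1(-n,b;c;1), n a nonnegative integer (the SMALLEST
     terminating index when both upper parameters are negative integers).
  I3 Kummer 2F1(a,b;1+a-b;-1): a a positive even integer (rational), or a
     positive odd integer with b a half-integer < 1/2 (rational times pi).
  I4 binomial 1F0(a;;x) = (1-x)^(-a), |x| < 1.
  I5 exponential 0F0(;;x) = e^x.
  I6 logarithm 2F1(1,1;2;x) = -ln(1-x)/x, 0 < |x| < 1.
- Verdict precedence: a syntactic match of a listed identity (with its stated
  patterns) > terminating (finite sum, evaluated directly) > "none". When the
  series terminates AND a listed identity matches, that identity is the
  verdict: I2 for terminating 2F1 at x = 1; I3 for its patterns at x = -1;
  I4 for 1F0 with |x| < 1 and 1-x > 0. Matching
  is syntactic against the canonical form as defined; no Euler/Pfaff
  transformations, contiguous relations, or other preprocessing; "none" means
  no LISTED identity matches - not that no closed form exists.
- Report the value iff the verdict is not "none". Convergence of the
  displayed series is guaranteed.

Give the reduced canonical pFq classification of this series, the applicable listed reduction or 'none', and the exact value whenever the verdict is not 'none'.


First insight: t_0 = \frac{1}{3} here, and the factorial ratio (C = 1/3) (k+a-1)!/(a-1)! is a rising factorial (a)_k.
Consecutive-term ratio: r(k) = -\frac{2}{3} * (k-\frac{5}{6}) (k+8) / [(k+6) (k+1)] - rational in k. x = -\frac{2}{3}; t_0 = \frac{1}{3}; negate the roots.

This is \frac{1}{3} * 2F1(-\frac{5}{6}, 8; 6; -\frac{2}{3}) in reduced canonical form. Verdict: none here - no I1-I6 shape fits x = -\frac{2}{3} with lower {6}.


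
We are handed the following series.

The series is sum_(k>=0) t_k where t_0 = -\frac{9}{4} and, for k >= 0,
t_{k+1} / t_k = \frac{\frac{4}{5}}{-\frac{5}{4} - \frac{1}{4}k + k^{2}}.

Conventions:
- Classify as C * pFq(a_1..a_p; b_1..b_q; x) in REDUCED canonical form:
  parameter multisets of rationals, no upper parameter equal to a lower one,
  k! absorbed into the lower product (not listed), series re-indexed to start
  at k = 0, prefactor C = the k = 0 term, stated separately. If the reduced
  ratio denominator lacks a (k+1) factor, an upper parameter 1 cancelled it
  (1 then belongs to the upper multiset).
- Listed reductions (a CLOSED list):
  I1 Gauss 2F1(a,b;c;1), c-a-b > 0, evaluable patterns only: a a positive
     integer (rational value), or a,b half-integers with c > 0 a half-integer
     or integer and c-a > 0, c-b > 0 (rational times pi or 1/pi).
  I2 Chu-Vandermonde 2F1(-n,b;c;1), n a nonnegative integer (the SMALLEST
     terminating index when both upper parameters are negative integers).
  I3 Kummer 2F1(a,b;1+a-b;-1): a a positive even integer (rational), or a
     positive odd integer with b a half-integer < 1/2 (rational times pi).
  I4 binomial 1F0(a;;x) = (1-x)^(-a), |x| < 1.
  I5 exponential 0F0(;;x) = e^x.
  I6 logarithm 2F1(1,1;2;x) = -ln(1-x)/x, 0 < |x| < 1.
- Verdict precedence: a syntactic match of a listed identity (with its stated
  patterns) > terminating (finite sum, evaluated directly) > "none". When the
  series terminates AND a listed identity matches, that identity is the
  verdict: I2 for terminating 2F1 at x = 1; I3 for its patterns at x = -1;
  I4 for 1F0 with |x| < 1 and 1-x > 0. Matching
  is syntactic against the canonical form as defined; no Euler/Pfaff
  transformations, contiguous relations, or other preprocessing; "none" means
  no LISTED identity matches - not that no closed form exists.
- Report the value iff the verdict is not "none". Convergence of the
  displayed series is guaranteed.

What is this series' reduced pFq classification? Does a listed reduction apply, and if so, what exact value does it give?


Reduced: x = \frac{4}{5}, 0F1, upper = {-}, lower = {-\frac{5}{4}}, C = -\frac{9}{4}. Verdict: none here - no I1-I6 shape fits x = \frac{4}{5} with lower {-\frac{5}{4}}.

Key observation: with t_0 = -\frac{9}{4}, factor the ratio over Q (C = -9/4, x = 4/5): negated roots = parameters.
Adjacent-term ratio: r(k) = \frac{4}{5} * 1 / [(k-\frac{5}{4}) (k+1)] - rational in k, leading ratio \frac{4}{5}; with t_0 = -\frac{9}{4}, classification follows.
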